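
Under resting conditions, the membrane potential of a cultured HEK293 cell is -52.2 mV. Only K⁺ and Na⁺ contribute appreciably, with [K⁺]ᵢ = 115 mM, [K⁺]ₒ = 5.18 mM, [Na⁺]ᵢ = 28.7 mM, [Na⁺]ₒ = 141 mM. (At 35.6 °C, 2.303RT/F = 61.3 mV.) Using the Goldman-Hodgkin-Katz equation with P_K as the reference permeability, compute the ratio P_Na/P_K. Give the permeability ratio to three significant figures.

Let α = P_Na/P_K. GHK: Vm = 61.3·log₁₀[(Kₒ + α·Naₒ)/(Kᵢ + α·Naᵢ)].
10^(Vm/61.3) = 10^(-52.2/61.3) = 0.14075
So 0.14075·(Kᵢ + α·Naᵢ) = Kₒ + α·Naₒ → α = (0.14075·115.0 − 5.18) / (141.0 − 0.14075·28.7)
α = (16.19 − 5.18) / (141.0 − 4.04) = 11.01/137 = 0.08036

0.0804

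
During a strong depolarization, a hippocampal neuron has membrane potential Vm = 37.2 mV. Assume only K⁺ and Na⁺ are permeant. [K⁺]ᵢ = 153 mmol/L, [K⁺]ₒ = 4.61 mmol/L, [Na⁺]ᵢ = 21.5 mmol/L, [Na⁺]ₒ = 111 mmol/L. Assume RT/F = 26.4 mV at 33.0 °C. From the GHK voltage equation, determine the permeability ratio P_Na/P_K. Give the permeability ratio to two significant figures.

27

Let α = P_Na/P_K. GHK: Vm = 26.4·ln[(Kₒ + α·Naₒ)/(Kᵢ + α·Naᵢ)].
e^(Vm/26.4) = e^(37.2/26.4) = 4.0922
So 4.0922·(Kᵢ + α·Naᵢ) = Kₒ + α·Naₒ → α = (4.0922·153.0 − 4.61) / (111.0 − 4.0922·21.5)
α = (626.1 − 4.61) / (111.0 − 87.98) = 621.5/23.02 = 27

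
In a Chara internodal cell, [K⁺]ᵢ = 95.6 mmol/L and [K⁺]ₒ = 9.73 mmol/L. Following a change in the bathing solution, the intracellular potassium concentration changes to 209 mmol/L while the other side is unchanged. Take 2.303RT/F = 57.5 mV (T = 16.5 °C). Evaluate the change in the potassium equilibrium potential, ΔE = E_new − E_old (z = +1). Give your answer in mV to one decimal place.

E_old = (57.5/1)·log₁₀(9.73/95.6) = -57.06 mV
E_new = (57.5/1)·log₁₀(9.73/209) = -76.59 mV
ΔE = -76.59 − (-57.06) = -19.53 mV

-19.5 mV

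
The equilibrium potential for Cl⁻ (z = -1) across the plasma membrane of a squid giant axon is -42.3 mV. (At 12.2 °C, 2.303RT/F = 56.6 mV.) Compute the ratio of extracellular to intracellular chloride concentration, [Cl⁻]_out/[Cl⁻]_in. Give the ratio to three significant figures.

log₁₀([out]/[in]) = E·z/(56.6) = -42.3 × -1 / 56.6 = 0.7473
[out]/[in] = 10^(0.7473) = 5.589

5.59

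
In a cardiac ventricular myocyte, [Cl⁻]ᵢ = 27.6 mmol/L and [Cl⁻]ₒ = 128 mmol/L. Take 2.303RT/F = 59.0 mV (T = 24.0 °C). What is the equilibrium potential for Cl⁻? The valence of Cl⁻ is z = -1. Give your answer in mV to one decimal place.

-39.3 mV

E = (59.0/z) · log₁₀([Cl⁻]_out/[Cl⁻]_in) with z = -1.
For an anion, dividing by z = -1 reverses the sign.
= (59.0/-1) · log₁₀(128/27.6) = -59.00 · log₁₀(4.638)
= -59.00 · (0.6663) = -39.31 mV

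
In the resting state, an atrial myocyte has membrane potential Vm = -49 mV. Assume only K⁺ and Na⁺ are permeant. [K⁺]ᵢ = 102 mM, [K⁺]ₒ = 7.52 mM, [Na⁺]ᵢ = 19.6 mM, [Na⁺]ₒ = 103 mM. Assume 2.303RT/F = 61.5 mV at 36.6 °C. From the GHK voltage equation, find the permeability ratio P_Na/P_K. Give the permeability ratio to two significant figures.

0.088

Let α = P_Na/P_K. GHK: Vm = 61.5·log₁₀[(Kₒ + α·Naₒ)/(Kᵢ + α·Naᵢ)].
10^(Vm/61.5) = 10^(-49.0/61.5) = 0.15968
So 0.15968·(Kᵢ + α·Naᵢ) = Kₒ + α·Naₒ → α = (0.15968·102.0 − 7.52) / (103.0 − 0.15968·19.6)
α = (16.29 − 7.52) / (103.0 − 3.13) = 8.767/99.87 = 0.08779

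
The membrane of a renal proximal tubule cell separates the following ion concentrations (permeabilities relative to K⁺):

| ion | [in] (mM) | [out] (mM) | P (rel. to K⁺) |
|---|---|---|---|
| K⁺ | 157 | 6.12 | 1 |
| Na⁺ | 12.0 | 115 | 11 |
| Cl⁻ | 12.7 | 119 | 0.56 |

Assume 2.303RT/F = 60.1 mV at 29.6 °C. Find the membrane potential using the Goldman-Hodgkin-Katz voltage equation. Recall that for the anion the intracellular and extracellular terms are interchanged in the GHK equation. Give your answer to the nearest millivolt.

33 mV

Vm = 60.1 · log₁₀[(Σ P·[cation]ₒ + Σ P·[anion]ᵢ) / (Σ P·[cation]ᵢ + Σ P·[anion]ₒ)]
Numerator = 1×6.12 + 11×115 + 0.56×12.7 = 1278
Denominator = 1×157 + 11×12.0 + 0.56×119 = 355.6
Vm = 60.1 · log₁₀(3.5942) = 60.1 × (0.5556) = 33.39 mV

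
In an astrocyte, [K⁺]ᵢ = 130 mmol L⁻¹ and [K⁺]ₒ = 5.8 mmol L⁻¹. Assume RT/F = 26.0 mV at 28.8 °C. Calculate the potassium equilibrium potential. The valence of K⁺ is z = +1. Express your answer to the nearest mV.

E = (26.0/z) · ln([K⁺]_out/[K⁺]_in) with z = +1.
= (26.0/1) · ln(5.8/130) = 26.00 · ln(0.04462)
= 26.00 · (-3.1097) = -80.85 mV

-81 mV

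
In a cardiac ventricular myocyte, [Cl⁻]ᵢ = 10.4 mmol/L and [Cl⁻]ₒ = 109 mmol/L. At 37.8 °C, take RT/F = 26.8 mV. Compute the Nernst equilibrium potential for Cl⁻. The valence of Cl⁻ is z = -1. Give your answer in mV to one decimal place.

E = (26.8/z) · ln([Cl⁻]_out/[Cl⁻]_in) with z = -1.
For an anion, dividing by z = -1 reverses the sign.
= (26.8/-1) · ln(109/10.4) = -26.80 · ln(10.48)
= -26.80 · (2.3495) = -62.97 mV

-63.0 mV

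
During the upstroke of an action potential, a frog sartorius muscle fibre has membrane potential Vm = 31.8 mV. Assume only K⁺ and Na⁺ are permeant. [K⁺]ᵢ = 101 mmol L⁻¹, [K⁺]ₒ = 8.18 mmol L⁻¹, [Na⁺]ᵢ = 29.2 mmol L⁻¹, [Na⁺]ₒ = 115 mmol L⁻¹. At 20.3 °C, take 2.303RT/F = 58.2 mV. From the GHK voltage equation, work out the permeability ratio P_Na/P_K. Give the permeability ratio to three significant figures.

28.3

Let α = P_Na/P_K. GHK: Vm = 58.2·log₁₀[(Kₒ + α·Naₒ)/(Kᵢ + α·Naᵢ)].
10^(Vm/58.2) = 10^(31.8/58.2) = 3.5188
So 3.5188·(Kᵢ + α·Naᵢ) = Kₒ + α·Naₒ → α = (3.5188·101.0 − 8.18) / (115.0 − 3.5188·29.2)
α = (355.4 − 8.18) / (115.0 − 102.7) = 347.2/12.25 = 28.34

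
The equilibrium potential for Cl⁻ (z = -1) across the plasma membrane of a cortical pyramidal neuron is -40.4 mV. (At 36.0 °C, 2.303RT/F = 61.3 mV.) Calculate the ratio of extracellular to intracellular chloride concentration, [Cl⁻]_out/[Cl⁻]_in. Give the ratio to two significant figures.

log₁₀([out]/[in]) = E·z/(61.3) = -40.4 × -1 / 61.3 = 0.6591
[out]/[in] = 10^(0.6591) = 4.561

4.6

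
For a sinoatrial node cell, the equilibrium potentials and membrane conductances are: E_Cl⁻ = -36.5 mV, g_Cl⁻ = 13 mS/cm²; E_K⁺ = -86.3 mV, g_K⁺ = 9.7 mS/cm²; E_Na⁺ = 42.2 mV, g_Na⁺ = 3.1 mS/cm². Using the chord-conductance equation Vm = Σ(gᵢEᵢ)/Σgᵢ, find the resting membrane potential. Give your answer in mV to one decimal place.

Σ gᵢEᵢ = 13·(-36.5) + 9.7·(-86.3) + 3.1·(42.2) = -1180.79
Σ gᵢ = 13 + 9.7 + 3.1 = 25.8
Vm = -1180.79 / 25.8 = -45.77 mV

-45.8 mV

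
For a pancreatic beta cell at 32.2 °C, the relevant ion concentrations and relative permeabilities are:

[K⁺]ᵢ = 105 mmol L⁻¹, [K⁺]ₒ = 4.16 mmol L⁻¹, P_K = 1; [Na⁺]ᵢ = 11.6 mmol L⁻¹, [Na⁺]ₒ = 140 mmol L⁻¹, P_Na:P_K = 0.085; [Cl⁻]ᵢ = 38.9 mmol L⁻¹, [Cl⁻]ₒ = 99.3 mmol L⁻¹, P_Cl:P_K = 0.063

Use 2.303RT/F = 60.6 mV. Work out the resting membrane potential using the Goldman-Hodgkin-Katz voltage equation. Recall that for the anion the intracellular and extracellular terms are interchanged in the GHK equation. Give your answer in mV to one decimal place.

-47.4 mV

Vm = 60.6 · log₁₀[(Σ P·[cation]ₒ + Σ P·[anion]ᵢ) / (Σ P·[cation]ᵢ + Σ P·[anion]ₒ)]
Numerator = 1×4.16 + 0.085×140 + 0.063×38.9 = 18.51
Denominator = 1×105 + 0.085×11.6 + 0.063×99.3 = 112.2
Vm = 60.6 · log₁₀(0.16492) = 60.6 × (-0.7827) = -47.43 mV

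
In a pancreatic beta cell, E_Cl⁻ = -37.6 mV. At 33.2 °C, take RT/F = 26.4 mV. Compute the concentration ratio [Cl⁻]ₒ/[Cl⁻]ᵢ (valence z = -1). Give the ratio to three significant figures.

4.15

ln([out]/[in]) = E·z/(26.4) = -37.6 × -1 / 26.4 = 1.4242
[out]/[in] = e^(1.4242) = 4.155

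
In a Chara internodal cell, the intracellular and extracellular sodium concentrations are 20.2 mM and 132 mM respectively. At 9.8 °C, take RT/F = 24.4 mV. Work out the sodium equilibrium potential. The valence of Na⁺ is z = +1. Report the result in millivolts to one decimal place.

E = (24.4/z) · ln([Na⁺]_out/[Na⁺]_in) with z = +1.
= (24.4/1) · ln(132/20.2) = 24.40 · ln(6.535)
= 24.40 · (1.8771) = 45.80 mV

45.8 mV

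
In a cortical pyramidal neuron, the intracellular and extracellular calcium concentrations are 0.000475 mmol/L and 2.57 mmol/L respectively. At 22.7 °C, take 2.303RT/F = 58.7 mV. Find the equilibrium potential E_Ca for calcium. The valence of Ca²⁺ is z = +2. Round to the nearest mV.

110 mV

E = (58.7/z) · log₁₀([Ca²⁺]_out/[Ca²⁺]_in) with z = +2.
= (58.7/2) · log₁₀(2.57/0.000475) = 29.35 · log₁₀(5411)
= 29.35 · (3.7332) = 109.57 mV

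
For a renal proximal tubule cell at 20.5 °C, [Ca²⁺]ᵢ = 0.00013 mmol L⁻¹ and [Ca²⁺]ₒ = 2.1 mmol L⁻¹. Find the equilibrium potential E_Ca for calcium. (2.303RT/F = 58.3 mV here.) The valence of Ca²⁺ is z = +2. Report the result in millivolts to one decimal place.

E = (58.3/z) · log₁₀([Ca²⁺]_out/[Ca²⁺]_in) with z = +2.
= (58.3/2) · log₁₀(2.1/0.00013) = 29.15 · log₁₀(1.615e+04)
= 29.15 · (4.2083) = 122.67 mV

122.7 mV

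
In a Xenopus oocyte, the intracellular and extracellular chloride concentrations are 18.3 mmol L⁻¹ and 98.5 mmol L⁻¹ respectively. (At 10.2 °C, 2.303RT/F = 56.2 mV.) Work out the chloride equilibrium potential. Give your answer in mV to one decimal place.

E = (56.2/z) · log₁₀([Cl⁻]_out/[Cl⁻]_in) with z = -1.
For an anion, dividing by z = -1 reverses the sign.
= (56.2/-1) · log₁₀(98.5/18.3) = -56.20 · log₁₀(5.383)
= -56.20 · (0.7310) = -41.08 mV

-41.1 mV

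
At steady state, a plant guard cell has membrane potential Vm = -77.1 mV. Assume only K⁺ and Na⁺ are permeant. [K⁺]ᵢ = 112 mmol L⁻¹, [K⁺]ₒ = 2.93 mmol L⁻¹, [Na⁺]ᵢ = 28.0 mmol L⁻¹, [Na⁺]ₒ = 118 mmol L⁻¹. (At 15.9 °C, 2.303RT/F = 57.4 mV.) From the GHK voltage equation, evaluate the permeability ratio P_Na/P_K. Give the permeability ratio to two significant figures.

Let α = P_Na/P_K. GHK: Vm = 57.4·log₁₀[(Kₒ + α·Naₒ)/(Kᵢ + α·Naᵢ)].
10^(Vm/57.4) = 10^(-77.1/57.4) = 0.045373
So 0.045373·(Kᵢ + α·Naᵢ) = Kₒ + α·Naₒ → α = (0.045373·112.0 − 2.93) / (118.0 − 0.045373·28.0)
α = (5.082 − 2.93) / (118.0 − 1.27) = 2.152/116.7 = 0.01843

0.018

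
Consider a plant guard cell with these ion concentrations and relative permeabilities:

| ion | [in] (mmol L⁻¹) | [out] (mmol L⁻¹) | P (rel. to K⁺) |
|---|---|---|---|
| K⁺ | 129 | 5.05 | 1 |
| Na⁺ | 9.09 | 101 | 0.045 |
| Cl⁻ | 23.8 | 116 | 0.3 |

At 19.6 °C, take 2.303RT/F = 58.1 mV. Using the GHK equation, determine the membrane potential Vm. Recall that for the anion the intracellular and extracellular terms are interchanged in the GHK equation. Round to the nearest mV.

Vm = 58.1 · log₁₀[(Σ P·[cation]ₒ + Σ P·[anion]ᵢ) / (Σ P·[cation]ᵢ + Σ P·[anion]ₒ)]
Numerator = 1×5.05 + 0.045×101 + 0.3×23.8 = 16.73
Denominator = 1×129 + 0.045×9.09 + 0.3×116 = 164.2
Vm = 58.1 · log₁₀(0.10191) = 58.1 × (-0.9918) = -57.62 mV

-58 mV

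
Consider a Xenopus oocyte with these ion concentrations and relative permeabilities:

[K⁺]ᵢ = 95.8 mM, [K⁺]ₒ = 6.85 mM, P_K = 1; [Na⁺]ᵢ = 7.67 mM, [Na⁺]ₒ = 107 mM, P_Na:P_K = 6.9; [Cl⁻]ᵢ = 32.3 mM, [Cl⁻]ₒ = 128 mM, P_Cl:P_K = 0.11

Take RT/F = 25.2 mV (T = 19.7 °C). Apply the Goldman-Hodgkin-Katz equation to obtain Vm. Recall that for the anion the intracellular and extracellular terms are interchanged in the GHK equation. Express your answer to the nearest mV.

Vm = 25.2 · ln[(Σ P·[cation]ₒ + Σ P·[anion]ᵢ) / (Σ P·[cation]ᵢ + Σ P·[anion]ₒ)]
Numerator = 1×6.85 + 6.9×107 + 0.11×32.3 = 748.7
Denominator = 1×95.8 + 6.9×7.67 + 0.11×128 = 162.8
Vm = 25.2 · ln(4.5988) = 25.2 × (1.5258) = 38.45 mV

38 mV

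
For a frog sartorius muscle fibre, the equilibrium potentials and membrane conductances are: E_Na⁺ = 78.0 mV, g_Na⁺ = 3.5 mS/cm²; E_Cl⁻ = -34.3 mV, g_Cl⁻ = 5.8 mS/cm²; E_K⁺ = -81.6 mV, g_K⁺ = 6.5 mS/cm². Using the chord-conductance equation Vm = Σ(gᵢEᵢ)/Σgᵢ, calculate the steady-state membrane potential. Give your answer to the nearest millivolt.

-29 mV

Σ gᵢEᵢ = 3.5·(78.0) + 5.8·(-34.3) + 6.5·(-81.6) = -456.34
Σ gᵢ = 3.5 + 5.8 + 6.5 = 15.8
Vm = -456.34 / 15.8 = -28.88 mV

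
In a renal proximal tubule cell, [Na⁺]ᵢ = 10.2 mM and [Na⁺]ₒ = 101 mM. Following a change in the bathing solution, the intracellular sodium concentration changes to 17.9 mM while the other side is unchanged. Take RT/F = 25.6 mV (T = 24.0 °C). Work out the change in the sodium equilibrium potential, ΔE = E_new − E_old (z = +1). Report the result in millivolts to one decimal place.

-14.4 mV

E_old = (25.6/1)·ln(101/10.2) = 58.69 mV
E_new = (25.6/1)·ln(101/17.9) = 44.30 mV
ΔE = 44.30 − (58.69) = -14.40 mV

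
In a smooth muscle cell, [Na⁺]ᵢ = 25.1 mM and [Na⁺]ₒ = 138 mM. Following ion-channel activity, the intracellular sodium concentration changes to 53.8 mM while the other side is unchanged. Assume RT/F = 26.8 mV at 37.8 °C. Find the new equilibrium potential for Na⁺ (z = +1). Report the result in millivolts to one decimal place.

25.2 mV

After the shift: [Na⁺]_out = 138, [Na⁺]_in = 53.8 mM.
E_new = (26.8/1)·ln(138/53.8) = 26.80 · (0.9420) = 25.25 mV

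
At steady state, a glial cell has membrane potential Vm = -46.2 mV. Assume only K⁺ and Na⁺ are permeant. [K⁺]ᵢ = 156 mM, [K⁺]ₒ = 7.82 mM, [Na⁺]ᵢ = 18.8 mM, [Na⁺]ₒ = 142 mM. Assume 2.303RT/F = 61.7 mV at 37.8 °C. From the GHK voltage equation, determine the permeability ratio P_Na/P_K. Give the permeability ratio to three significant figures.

Let α = P_Na/P_K. GHK: Vm = 61.7·log₁₀[(Kₒ + α·Naₒ)/(Kᵢ + α·Naᵢ)].
10^(Vm/61.7) = 10^(-46.2/61.7) = 0.17833
So 0.17833·(Kᵢ + α·Naᵢ) = Kₒ + α·Naₒ → α = (0.17833·156.0 − 7.82) / (142.0 − 0.17833·18.8)
α = (27.82 − 7.82) / (142.0 − 3.353) = 20/138.6 = 0.1442

0.144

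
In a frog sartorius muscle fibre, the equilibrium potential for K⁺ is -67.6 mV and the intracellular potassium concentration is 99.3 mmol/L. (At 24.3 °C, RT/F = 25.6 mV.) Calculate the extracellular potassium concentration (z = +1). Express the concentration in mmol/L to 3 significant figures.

Nernst: E = (25.6/1) · ln([out]/[in]), so ln([out]/[in]) = -67.6 × 1 / 25.6 = -2.6406.
[out]/[in] = e^(-2.6406) = 0.07132.
[out] = 0.07132 × 99.3 = 7.082 mmol/L.

7.08 mmol/L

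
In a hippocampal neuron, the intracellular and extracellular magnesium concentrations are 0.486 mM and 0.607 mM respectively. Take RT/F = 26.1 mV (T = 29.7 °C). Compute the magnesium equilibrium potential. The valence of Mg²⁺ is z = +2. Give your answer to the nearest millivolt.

E = (26.1/z) · ln([Mg²⁺]_out/[Mg²⁺]_in) with z = +2.
= (26.1/2) · ln(0.607/0.486) = 13.05 · ln(1.249)
= 13.05 · (0.2223) = 2.90 mV

3 mV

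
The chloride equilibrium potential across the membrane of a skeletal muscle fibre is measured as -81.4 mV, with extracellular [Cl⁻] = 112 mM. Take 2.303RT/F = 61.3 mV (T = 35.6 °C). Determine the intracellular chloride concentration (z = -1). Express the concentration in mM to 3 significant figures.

Nernst: E = (61.3/-1) · log₁₀([out]/[in]), so log₁₀([out]/[in]) = -81.4 × -1 / 61.3 = 1.3279.
[out]/[in] = 10^(1.3279) = 21.28.
[in] = 112 / 21.28 = 5.264 mM.

5.26 mM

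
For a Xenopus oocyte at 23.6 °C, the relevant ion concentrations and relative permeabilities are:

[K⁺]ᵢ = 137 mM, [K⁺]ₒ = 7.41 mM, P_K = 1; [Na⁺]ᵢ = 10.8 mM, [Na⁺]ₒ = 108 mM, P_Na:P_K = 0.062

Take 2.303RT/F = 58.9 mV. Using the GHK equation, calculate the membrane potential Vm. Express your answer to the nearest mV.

Vm = 58.9 · log₁₀[(Σ P·[cation]ₒ + Σ P·[anion]ᵢ) / (Σ P·[cation]ᵢ + Σ P·[anion]ₒ)]
Numerator = 1×7.41 + 0.062×108 = 14.11
Denominator = 1×137 + 0.062×10.8 = 137.7
Vm = 58.9 · log₁₀(0.10246) = 58.9 × (-0.9894) = -58.28 mV

-58 mV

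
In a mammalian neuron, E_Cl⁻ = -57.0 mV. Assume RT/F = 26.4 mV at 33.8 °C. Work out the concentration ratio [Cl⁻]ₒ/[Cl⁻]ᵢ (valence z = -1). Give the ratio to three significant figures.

ln([out]/[in]) = E·z/(26.4) = -57.0 × -1 / 26.4 = 2.1591
[out]/[in] = e^(2.1591) = 8.663

8.66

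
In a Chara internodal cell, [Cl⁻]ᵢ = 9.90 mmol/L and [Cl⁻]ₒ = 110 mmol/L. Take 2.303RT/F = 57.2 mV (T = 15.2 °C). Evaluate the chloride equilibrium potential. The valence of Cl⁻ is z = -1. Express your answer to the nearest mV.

-60 mV

E = (57.2/z) · log₁₀([Cl⁻]_out/[Cl⁻]_in) with z = -1.
For an anion, dividing by z = -1 reverses the sign.
= (57.2/-1) · log₁₀(110/9.90) = -57.20 · log₁₀(11.11)
= -57.20 · (1.0458) = -59.82 mV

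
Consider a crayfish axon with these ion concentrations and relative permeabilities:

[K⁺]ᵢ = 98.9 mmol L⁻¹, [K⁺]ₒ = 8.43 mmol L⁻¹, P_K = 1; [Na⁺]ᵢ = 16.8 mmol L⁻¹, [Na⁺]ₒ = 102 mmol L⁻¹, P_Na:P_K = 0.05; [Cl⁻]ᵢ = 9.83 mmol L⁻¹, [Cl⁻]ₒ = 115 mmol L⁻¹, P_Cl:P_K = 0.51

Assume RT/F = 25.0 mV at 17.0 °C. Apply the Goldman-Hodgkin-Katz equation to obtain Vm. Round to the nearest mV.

Vm = 25.0 · ln[(Σ P·[cation]ₒ + Σ P·[anion]ᵢ) / (Σ P·[cation]ᵢ + Σ P·[anion]ₒ)]
Numerator = 1×8.43 + 0.05×102 + 0.51×9.83 = 18.54
Denominator = 1×98.9 + 0.05×16.8 + 0.51×115 = 158.4
Vm = 25.0 · ln(0.11707) = 25.0 × (-2.1450) = -53.62 mV

-54 mV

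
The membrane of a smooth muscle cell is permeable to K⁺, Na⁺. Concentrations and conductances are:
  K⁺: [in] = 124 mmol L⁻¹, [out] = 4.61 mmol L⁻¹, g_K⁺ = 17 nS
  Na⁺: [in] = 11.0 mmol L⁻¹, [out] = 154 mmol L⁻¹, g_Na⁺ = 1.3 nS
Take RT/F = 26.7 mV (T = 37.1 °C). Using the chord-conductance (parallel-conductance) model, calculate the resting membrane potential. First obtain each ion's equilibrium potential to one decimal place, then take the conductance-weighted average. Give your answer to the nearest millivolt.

E_K⁺ = (26.7/1)·ln(4.61/124) = -87.9 mV
E_Na⁺ = (26.7/1)·ln(154/11.0) = 70.5 mV
Vm = (Σ gᵢEᵢ)/(Σ gᵢ) = (17·-87.9 + 1.3·70.5) / (17 + 1.3)
= -1402.65 / 18.3 = -76.65 mV

-77 mV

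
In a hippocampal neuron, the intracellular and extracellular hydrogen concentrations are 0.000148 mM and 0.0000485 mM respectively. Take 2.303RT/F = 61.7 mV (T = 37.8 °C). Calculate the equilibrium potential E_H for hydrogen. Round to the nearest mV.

-30 mV

E = (61.7/z) · log₁₀([H⁺]_out/[H⁺]_in) with z = +1.
= (61.7/1) · log₁₀(0.0000485/0.000148) = 61.70 · log₁₀(0.3277)
= 61.70 · (-0.4845) = -29.89 mV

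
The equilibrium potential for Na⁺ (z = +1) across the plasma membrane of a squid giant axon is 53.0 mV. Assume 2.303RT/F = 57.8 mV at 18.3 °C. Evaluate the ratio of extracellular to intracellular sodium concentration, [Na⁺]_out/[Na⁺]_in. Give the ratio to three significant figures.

8.26

log₁₀([out]/[in]) = E·z/(57.8) = 53.0 × 1 / 57.8 = 0.9170
[out]/[in] = 10^(0.9170) = 8.26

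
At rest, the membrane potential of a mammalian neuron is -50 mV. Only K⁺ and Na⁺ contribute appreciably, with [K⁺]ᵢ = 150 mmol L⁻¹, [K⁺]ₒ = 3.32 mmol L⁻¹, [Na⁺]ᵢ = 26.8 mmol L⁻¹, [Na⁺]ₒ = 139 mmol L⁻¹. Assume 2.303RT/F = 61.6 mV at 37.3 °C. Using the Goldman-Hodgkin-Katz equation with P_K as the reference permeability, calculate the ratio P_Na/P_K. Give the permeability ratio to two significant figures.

0.15

Let α = P_Na/P_K. GHK: Vm = 61.6·log₁₀[(Kₒ + α·Naₒ)/(Kᵢ + α·Naᵢ)].
10^(Vm/61.6) = 10^(-50.0/61.6) = 0.15428
So 0.15428·(Kᵢ + α·Naᵢ) = Kₒ + α·Naₒ → α = (0.15428·150.0 − 3.32) / (139.0 − 0.15428·26.8)
α = (23.14 − 3.32) / (139.0 − 4.135) = 19.82/134.9 = 0.147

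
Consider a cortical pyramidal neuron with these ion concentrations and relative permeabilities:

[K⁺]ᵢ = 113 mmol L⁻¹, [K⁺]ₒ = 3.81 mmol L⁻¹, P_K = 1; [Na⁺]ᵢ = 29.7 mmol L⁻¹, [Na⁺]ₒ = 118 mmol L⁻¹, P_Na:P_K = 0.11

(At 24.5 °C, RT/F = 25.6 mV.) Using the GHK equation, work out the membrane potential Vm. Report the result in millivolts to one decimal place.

-49.5 mV

Vm = 25.6 · ln[(Σ P·[cation]ₒ + Σ P·[anion]ᵢ) / (Σ P·[cation]ᵢ + Σ P·[anion]ₒ)]
Numerator = 1×3.81 + 0.11×118 = 16.79
Denominator = 1×113 + 0.11×29.7 = 116.3
Vm = 25.6 · ln(0.14441) = 25.6 × (-1.9351) = -49.54 mV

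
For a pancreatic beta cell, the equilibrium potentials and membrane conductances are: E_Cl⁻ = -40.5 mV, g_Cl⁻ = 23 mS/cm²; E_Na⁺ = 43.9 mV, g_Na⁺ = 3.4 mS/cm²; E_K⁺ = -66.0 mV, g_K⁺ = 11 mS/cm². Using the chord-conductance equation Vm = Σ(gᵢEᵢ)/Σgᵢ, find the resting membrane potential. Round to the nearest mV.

Σ gᵢEᵢ = 23·(-40.5) + 3.4·(43.9) + 11·(-66.0) = -1508.24
Σ gᵢ = 23 + 3.4 + 11 = 37.4
Vm = -1508.24 / 37.4 = -40.33 mV

-40 mV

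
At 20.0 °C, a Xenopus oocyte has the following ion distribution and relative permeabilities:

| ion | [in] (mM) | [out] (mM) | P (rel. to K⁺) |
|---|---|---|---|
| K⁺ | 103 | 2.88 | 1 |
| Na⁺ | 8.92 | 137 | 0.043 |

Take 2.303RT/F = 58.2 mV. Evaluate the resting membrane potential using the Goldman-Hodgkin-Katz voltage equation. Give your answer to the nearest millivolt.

-62 mV

Vm = 58.2 · log₁₀[(Σ P·[cation]ₒ + Σ P·[anion]ᵢ) / (Σ P·[cation]ᵢ + Σ P·[anion]ₒ)]
Numerator = 1×2.88 + 0.043×137 = 8.771
Denominator = 1×103 + 0.043×8.92 = 103.4
Vm = 58.2 · log₁₀(0.084839) = 58.2 × (-1.0714) = -62.36 mV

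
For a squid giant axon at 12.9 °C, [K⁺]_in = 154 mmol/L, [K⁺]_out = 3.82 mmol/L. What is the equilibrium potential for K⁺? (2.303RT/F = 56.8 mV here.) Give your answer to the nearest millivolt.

E = (56.8/z) · log₁₀([K⁺]_out/[K⁺]_in) with z = +1.
= (56.8/1) · log₁₀(3.82/154) = 56.80 · log₁₀(0.02481)
= 56.80 · (-1.6055) = -91.19 mV

-91 mV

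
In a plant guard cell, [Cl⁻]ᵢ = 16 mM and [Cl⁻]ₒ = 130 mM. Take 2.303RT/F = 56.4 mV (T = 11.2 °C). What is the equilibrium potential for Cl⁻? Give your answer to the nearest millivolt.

E = (56.4/z) · log₁₀([Cl⁻]_out/[Cl⁻]_in) with z = -1.
For an anion, dividing by z = -1 reverses the sign.
= (56.4/-1) · log₁₀(130/16) = -56.40 · log₁₀(8.125)
= -56.40 · (0.9098) = -51.31 mV

-51 mV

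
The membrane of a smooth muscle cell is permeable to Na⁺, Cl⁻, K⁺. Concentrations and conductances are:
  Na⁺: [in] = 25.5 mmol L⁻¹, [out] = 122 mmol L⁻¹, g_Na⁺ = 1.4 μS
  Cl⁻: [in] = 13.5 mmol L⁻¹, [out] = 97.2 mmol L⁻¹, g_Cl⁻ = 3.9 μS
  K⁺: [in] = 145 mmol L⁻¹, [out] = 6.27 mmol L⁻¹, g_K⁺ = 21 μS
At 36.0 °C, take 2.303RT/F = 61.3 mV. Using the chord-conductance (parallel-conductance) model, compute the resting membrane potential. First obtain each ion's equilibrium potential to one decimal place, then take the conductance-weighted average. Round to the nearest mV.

-72 mV

E_Na⁺ = (61.3/1)·log₁₀(122/25.5) = 41.7 mV
E_Cl⁻ = (61.3/-1)·log₁₀(97.2/13.5) = -52.6 mV
E_K⁺ = (61.3/1)·log₁₀(6.27/145) = -83.6 mV
Vm = (Σ gᵢEᵢ)/(Σ gᵢ) = (1.4·41.7 + 3.9·-52.6 + 21·-83.6) / (1.4 + 3.9 + 21)
= -1902.36 / 26.3 = -72.33 mV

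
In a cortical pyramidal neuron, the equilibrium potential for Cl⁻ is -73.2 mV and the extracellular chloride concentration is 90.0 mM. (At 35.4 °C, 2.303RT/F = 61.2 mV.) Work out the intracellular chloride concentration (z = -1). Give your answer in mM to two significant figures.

5.7 mM

Nernst: E = (61.2/-1) · log₁₀([out]/[in]), so log₁₀([out]/[in]) = -73.2 × -1 / 61.2 = 1.1961.
[out]/[in] = 10^(1.1961) = 15.71.
[in] = 90.0 / 15.71 = 5.73 mM.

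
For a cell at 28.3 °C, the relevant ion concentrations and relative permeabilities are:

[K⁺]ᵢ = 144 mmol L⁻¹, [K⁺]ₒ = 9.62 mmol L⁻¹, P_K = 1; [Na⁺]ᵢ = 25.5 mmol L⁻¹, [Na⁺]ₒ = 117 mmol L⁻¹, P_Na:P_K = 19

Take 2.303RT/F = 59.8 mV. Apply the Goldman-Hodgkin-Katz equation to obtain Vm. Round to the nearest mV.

Vm = 59.8 · log₁₀[(Σ P·[cation]ₒ + Σ P·[anion]ᵢ) / (Σ P·[cation]ᵢ + Σ P·[anion]ₒ)]
Numerator = 1×9.62 + 19×117 = 2233
Denominator = 1×144 + 19×25.5 = 628.5
Vm = 59.8 · log₁₀(3.5523) = 59.8 × (0.5505) = 32.92 mV

33 mV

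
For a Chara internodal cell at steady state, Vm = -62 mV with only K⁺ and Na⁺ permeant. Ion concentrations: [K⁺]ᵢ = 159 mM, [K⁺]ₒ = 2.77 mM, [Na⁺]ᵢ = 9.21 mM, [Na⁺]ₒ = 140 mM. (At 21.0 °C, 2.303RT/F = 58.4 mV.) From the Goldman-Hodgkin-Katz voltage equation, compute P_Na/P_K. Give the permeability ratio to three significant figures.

0.0792

Let α = P_Na/P_K. GHK: Vm = 58.4·log₁₀[(Kₒ + α·Naₒ)/(Kᵢ + α·Naᵢ)].
10^(Vm/58.4) = 10^(-62.0/58.4) = 0.086767
So 0.086767·(Kᵢ + α·Naᵢ) = Kₒ + α·Naₒ → α = (0.086767·159.0 − 2.77) / (140.0 − 0.086767·9.21)
α = (13.8 − 2.77) / (140.0 − 0.7991) = 11.03/139.2 = 0.07921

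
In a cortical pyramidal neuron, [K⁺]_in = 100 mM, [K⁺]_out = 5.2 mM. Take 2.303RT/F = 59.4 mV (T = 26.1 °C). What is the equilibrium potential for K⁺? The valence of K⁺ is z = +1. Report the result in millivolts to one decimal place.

E = (59.4/z) · log₁₀([K⁺]_out/[K⁺]_in) with z = +1.
= (59.4/1) · log₁₀(5.2/100) = 59.40 · log₁₀(0.052)
= 59.40 · (-1.2840) = -76.27 mV

-76.3 mV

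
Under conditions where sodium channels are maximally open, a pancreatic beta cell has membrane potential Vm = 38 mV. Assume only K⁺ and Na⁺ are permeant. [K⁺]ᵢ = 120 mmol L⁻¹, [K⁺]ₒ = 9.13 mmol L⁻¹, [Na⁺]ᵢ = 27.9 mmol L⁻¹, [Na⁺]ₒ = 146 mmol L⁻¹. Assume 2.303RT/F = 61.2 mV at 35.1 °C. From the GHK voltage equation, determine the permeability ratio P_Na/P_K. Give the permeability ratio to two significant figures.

17

Let α = P_Na/P_K. GHK: Vm = 61.2·log₁₀[(Kₒ + α·Naₒ)/(Kᵢ + α·Naᵢ)].
10^(Vm/61.2) = 10^(38.0/61.2) = 4.1775
So 4.1775·(Kᵢ + α·Naᵢ) = Kₒ + α·Naₒ → α = (4.1775·120.0 − 9.13) / (146.0 − 4.1775·27.9)
α = (501.3 − 9.13) / (146.0 − 116.6) = 492.2/29.45 = 16.71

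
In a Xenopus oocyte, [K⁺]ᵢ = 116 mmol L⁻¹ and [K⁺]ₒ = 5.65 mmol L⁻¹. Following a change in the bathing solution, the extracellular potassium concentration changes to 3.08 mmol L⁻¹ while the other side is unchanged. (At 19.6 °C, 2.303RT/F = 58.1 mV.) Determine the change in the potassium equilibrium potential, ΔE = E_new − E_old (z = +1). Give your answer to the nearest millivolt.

E_old = (58.1/1)·log₁₀(5.65/116) = -76.25 mV
E_new = (58.1/1)·log₁₀(3.08/116) = -91.56 mV
ΔE = -91.56 − (-76.25) = -15.31 mV

-15 mV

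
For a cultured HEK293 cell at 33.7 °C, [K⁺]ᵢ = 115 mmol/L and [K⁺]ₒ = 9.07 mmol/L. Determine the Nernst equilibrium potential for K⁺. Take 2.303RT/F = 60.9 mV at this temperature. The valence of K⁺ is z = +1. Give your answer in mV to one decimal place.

E = (60.9/z) · log₁₀([K⁺]_out/[K⁺]_in) with z = +1.
= (60.9/1) · log₁₀(9.07/115) = 60.90 · log₁₀(0.07887)
= 60.90 · (-1.1031) = -67.18 mV

-67.2 mV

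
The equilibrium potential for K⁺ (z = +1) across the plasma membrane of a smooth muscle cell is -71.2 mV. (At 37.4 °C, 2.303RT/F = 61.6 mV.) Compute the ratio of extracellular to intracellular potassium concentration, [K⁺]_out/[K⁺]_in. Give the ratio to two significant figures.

log₁₀([out]/[in]) = E·z/(61.6) = -71.2 × 1 / 61.6 = -1.1558
[out]/[in] = 10^(-1.1558) = 0.06985

0.070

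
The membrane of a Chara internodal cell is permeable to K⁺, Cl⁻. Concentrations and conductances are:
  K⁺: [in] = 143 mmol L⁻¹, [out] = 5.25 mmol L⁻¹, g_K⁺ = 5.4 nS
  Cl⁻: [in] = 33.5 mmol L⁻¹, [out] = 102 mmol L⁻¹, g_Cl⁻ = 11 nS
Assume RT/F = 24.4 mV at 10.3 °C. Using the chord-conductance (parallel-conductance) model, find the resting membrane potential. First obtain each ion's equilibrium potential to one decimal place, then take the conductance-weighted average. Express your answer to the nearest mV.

-45 mV

E_K⁺ = (24.4/1)·ln(5.25/143) = -80.6 mV
E_Cl⁻ = (24.4/-1)·ln(102/33.5) = -27.2 mV
Vm = (Σ gᵢEᵢ)/(Σ gᵢ) = (5.4·-80.6 + 11·-27.2) / (5.4 + 11)
= -734.44 / 16.4 = -44.78 mV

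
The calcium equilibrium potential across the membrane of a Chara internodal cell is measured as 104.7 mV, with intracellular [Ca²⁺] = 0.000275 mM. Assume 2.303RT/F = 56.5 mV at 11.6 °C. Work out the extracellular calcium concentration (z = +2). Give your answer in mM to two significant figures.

Nernst: E = (56.5/2) · log₁₀([out]/[in]), so log₁₀([out]/[in]) = 104.7 × 2 / 56.5 = 3.7062.
[out]/[in] = 10^(3.7062) = 5084.
[out] = 5084 × 0.000275 = 1.398 mM.

1.4 mM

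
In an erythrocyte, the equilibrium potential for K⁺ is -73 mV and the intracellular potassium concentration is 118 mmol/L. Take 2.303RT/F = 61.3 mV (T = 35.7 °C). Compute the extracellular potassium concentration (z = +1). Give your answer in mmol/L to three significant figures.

Nernst: E = (61.3/1) · log₁₀([out]/[in]), so log₁₀([out]/[in]) = -73.0 × 1 / 61.3 = -1.1909.
[out]/[in] = 10^(-1.1909) = 0.06444.
[out] = 0.06444 × 118 = 7.604 mmol/L.

7.60 mmol/L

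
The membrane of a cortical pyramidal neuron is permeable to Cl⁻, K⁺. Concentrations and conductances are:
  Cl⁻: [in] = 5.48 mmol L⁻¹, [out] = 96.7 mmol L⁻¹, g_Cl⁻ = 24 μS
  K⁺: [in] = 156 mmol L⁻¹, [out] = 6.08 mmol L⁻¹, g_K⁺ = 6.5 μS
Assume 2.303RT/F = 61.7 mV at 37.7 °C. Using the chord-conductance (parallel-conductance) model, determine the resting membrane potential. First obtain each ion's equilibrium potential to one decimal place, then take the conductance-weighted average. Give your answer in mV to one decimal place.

-79.0 mV

E_Cl⁻ = (61.7/-1)·log₁₀(96.7/5.48) = -76.9 mV
E_K⁺ = (61.7/1)·log₁₀(6.08/156) = -86.9 mV
Vm = (Σ gᵢEᵢ)/(Σ gᵢ) = (24·-76.9 + 6.5·-86.9) / (24 + 6.5)
= -2410.45 / 30.5 = -79.03 mV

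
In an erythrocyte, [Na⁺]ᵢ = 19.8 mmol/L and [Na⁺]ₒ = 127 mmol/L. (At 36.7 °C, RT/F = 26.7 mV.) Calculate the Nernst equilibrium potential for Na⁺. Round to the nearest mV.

E = (26.7/z) · ln([Na⁺]_out/[Na⁺]_in) with z = +1.
= (26.7/1) · ln(127/19.8) = 26.70 · ln(6.414)
= 26.70 · (1.8585) = 49.62 mV

50 mV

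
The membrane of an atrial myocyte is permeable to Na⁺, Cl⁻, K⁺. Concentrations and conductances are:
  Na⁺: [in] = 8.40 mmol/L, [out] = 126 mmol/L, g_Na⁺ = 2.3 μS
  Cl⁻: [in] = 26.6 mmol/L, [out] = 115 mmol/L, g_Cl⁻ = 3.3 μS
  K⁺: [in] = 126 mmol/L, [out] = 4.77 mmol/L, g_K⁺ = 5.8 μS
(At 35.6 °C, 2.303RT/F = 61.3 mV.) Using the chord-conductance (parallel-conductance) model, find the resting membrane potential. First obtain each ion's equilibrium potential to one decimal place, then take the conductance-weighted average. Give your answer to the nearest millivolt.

E_Na⁺ = (61.3/1)·log₁₀(126/8.40) = 72.1 mV
E_Cl⁻ = (61.3/-1)·log₁₀(115/26.6) = -39.0 mV
E_K⁺ = (61.3/1)·log₁₀(4.77/126) = -87.2 mV
Vm = (Σ gᵢEᵢ)/(Σ gᵢ) = (2.3·72.1 + 3.3·-39.0 + 5.8·-87.2) / (2.3 + 3.3 + 5.8)
= -468.63 / 11.4 = -41.11 mV

-41 mV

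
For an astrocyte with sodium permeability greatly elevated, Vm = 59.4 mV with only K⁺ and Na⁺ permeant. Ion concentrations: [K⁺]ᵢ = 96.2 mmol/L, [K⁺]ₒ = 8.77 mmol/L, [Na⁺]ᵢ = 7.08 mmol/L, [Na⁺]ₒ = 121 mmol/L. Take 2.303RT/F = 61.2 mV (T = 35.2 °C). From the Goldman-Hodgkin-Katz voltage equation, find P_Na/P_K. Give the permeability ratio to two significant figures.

16

Let α = P_Na/P_K. GHK: Vm = 61.2·log₁₀[(Kₒ + α·Naₒ)/(Kᵢ + α·Naᵢ)].
10^(Vm/61.2) = 10^(59.4/61.2) = 9.3452
So 9.3452·(Kᵢ + α·Naᵢ) = Kₒ + α·Naₒ → α = (9.3452·96.2 − 8.77) / (121.0 − 9.3452·7.08)
α = (899 − 8.77) / (121.0 − 66.16) = 890.2/54.84 = 16.23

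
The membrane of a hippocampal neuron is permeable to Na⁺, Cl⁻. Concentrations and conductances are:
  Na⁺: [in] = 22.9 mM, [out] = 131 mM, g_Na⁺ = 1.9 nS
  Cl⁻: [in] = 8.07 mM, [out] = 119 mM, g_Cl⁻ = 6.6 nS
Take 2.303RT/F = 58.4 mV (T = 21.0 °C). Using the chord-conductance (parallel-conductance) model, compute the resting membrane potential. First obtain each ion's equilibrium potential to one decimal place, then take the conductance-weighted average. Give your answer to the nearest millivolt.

-43 mV

E_Na⁺ = (58.4/1)·log₁₀(131/22.9) = 44.2 mV
E_Cl⁻ = (58.4/-1)·log₁₀(119/8.07) = -68.3 mV
Vm = (Σ gᵢEᵢ)/(Σ gᵢ) = (1.9·44.2 + 6.6·-68.3) / (1.9 + 6.6)
= -366.80 / 8.5 = -43.15 mV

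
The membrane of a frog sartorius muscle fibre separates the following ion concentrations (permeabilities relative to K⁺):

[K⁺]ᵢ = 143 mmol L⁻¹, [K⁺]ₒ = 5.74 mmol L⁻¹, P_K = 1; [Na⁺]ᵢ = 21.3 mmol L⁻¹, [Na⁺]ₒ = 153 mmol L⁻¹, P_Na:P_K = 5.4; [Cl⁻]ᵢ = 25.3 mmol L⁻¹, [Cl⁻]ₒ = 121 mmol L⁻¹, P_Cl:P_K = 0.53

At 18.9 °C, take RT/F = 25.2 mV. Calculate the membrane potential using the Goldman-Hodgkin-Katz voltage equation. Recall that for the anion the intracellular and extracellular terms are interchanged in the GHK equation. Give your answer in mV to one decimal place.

Vm = 25.2 · ln[(Σ P·[cation]ₒ + Σ P·[anion]ᵢ) / (Σ P·[cation]ᵢ + Σ P·[anion]ₒ)]
Numerator = 1×5.74 + 5.4×153 + 0.53×25.3 = 845.3
Denominator = 1×143 + 5.4×21.3 + 0.53×121 = 322.1
Vm = 25.2 · ln(2.6241) = 25.2 × (0.9647) = 24.31 mV

24.3 mV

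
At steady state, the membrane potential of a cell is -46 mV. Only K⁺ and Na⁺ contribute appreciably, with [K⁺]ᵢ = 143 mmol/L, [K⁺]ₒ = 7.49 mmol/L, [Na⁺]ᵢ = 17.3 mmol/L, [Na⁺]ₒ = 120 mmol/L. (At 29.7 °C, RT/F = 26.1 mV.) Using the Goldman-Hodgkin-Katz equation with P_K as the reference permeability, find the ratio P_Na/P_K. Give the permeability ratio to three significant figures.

0.146

Let α = P_Na/P_K. GHK: Vm = 26.1·ln[(Kₒ + α·Naₒ)/(Kᵢ + α·Naᵢ)].
e^(Vm/26.1) = e^(-46.0/26.1) = 0.17162
So 0.17162·(Kᵢ + α·Naᵢ) = Kₒ + α·Naₒ → α = (0.17162·143.0 − 7.49) / (120.0 − 0.17162·17.3)
α = (24.54 − 7.49) / (120.0 − 2.969) = 17.05/117 = 0.1457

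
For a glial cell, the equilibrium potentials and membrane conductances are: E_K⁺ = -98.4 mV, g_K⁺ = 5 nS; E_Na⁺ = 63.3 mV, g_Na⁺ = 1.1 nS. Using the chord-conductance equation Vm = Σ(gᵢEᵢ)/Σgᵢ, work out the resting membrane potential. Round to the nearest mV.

Σ gᵢEᵢ = 5·(-98.4) + 1.1·(63.3) = -422.37
Σ gᵢ = 5 + 1.1 = 6.1
Vm = -422.37 / 6.1 = -69.24 mV

-69 mV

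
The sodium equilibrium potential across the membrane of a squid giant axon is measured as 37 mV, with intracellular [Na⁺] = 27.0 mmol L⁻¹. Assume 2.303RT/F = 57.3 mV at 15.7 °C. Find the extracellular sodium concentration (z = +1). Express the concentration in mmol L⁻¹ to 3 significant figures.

119 mmol L⁻¹

Nernst: E = (57.3/1) · log₁₀([out]/[in]), so log₁₀([out]/[in]) = 37.0 × 1 / 57.3 = 0.6457.
[out]/[in] = 10^(0.6457) = 4.423.
[out] = 4.423 × 27.0 = 119.4 mmol L⁻¹.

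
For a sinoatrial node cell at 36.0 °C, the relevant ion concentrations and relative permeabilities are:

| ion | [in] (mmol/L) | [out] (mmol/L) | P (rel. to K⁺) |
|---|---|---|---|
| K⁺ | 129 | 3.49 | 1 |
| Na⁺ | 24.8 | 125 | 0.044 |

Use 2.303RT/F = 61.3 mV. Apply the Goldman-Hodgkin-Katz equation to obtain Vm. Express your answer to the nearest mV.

-71 mV

Vm = 61.3 · log₁₀[(Σ P·[cation]ₒ + Σ P·[anion]ᵢ) / (Σ P·[cation]ᵢ + Σ P·[anion]ₒ)]
Numerator = 1×3.49 + 0.044×125 = 8.99
Denominator = 1×129 + 0.044×24.8 = 130.1
Vm = 61.3 · log₁₀(0.069105) = 61.3 × (-1.1605) = -71.14 mV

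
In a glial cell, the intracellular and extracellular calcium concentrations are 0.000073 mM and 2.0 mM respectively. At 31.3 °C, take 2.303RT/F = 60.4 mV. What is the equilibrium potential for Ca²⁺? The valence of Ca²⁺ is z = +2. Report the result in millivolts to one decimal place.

134.0 mV

E = (60.4/z) · log₁₀([Ca²⁺]_out/[Ca²⁺]_in) with z = +2.
= (60.4/2) · log₁₀(2.0/0.000073) = 30.20 · log₁₀(2.74e+04)
= 30.20 · (4.4377) = 134.02 mV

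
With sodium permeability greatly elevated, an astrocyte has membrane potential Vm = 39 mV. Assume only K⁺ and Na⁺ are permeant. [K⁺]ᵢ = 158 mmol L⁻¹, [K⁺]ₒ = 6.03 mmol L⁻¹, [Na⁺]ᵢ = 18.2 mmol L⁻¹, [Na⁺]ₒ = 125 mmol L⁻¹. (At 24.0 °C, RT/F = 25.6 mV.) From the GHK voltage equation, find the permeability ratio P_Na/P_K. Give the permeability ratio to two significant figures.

Let α = P_Na/P_K. GHK: Vm = 25.6·ln[(Kₒ + α·Naₒ)/(Kᵢ + α·Naᵢ)].
e^(Vm/25.6) = e^(39.0/25.6) = 4.588
So 4.588·(Kᵢ + α·Naᵢ) = Kₒ + α·Naₒ → α = (4.588·158.0 − 6.03) / (125.0 − 4.588·18.2)
α = (724.9 − 6.03) / (125.0 − 83.5) = 718.9/41.5 = 17.32

17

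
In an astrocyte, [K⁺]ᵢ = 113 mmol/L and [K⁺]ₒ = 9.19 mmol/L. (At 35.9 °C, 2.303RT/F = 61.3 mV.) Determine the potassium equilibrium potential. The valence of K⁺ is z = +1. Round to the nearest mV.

E = (61.3/z) · log₁₀([K⁺]_out/[K⁺]_in) with z = +1.
= (61.3/1) · log₁₀(9.19/113) = 61.30 · log₁₀(0.08133)
= 61.30 · (-1.0898) = -66.80 mV

-67 mV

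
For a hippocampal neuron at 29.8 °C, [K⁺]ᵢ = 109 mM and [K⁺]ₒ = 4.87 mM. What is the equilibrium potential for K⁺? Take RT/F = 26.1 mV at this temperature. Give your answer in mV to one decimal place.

E = (26.1/z) · ln([K⁺]_out/[K⁺]_in) with z = +1.
= (26.1/1) · ln(4.87/109) = 26.10 · ln(0.04468)
= 26.10 · (-3.1083) = -81.13 mV

-81.1 mV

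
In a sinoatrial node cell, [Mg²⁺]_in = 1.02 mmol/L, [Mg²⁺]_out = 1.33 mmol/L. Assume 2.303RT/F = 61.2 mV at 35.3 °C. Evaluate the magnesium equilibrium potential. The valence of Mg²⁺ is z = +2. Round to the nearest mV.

E = (61.2/z) · log₁₀([Mg²⁺]_out/[Mg²⁺]_in) with z = +2.
= (61.2/2) · log₁₀(1.33/1.02) = 30.60 · log₁₀(1.304)
= 30.60 · (0.1153) = 3.53 mV

4 mV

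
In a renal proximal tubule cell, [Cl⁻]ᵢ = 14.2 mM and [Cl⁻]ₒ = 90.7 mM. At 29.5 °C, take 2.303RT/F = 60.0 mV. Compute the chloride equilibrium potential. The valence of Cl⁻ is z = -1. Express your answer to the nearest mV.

E = (60.0/z) · log₁₀([Cl⁻]_out/[Cl⁻]_in) with z = -1.
For an anion, dividing by z = -1 reverses the sign.
= (60.0/-1) · log₁₀(90.7/14.2) = -60.00 · log₁₀(6.387)
= -60.00 · (0.8053) = -48.32 mV

-48 mV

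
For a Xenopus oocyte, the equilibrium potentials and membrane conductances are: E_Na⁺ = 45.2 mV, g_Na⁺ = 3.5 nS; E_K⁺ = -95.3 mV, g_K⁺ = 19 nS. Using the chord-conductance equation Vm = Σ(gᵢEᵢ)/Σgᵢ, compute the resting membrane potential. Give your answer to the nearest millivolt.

-73 mV

Σ gᵢEᵢ = 3.5·(45.2) + 19·(-95.3) = -1652.50
Σ gᵢ = 3.5 + 19 = 22.5
Vm = -1652.50 / 22.5 = -73.44 mV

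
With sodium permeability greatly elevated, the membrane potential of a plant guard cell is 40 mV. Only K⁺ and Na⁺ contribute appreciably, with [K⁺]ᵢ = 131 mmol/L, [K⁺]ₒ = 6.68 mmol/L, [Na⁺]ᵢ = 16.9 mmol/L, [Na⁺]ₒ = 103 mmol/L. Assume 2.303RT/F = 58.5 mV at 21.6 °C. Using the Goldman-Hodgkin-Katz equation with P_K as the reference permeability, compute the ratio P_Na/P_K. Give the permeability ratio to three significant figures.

Let α = P_Na/P_K. GHK: Vm = 58.5·log₁₀[(Kₒ + α·Naₒ)/(Kᵢ + α·Naᵢ)].
10^(Vm/58.5) = 10^(40.0/58.5) = 4.8279
So 4.8279·(Kᵢ + α·Naᵢ) = Kₒ + α·Naₒ → α = (4.8279·131.0 − 6.68) / (103.0 − 4.8279·16.9)
α = (632.5 − 6.68) / (103.0 − 81.59) = 625.8/21.41 = 29.23

29.2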